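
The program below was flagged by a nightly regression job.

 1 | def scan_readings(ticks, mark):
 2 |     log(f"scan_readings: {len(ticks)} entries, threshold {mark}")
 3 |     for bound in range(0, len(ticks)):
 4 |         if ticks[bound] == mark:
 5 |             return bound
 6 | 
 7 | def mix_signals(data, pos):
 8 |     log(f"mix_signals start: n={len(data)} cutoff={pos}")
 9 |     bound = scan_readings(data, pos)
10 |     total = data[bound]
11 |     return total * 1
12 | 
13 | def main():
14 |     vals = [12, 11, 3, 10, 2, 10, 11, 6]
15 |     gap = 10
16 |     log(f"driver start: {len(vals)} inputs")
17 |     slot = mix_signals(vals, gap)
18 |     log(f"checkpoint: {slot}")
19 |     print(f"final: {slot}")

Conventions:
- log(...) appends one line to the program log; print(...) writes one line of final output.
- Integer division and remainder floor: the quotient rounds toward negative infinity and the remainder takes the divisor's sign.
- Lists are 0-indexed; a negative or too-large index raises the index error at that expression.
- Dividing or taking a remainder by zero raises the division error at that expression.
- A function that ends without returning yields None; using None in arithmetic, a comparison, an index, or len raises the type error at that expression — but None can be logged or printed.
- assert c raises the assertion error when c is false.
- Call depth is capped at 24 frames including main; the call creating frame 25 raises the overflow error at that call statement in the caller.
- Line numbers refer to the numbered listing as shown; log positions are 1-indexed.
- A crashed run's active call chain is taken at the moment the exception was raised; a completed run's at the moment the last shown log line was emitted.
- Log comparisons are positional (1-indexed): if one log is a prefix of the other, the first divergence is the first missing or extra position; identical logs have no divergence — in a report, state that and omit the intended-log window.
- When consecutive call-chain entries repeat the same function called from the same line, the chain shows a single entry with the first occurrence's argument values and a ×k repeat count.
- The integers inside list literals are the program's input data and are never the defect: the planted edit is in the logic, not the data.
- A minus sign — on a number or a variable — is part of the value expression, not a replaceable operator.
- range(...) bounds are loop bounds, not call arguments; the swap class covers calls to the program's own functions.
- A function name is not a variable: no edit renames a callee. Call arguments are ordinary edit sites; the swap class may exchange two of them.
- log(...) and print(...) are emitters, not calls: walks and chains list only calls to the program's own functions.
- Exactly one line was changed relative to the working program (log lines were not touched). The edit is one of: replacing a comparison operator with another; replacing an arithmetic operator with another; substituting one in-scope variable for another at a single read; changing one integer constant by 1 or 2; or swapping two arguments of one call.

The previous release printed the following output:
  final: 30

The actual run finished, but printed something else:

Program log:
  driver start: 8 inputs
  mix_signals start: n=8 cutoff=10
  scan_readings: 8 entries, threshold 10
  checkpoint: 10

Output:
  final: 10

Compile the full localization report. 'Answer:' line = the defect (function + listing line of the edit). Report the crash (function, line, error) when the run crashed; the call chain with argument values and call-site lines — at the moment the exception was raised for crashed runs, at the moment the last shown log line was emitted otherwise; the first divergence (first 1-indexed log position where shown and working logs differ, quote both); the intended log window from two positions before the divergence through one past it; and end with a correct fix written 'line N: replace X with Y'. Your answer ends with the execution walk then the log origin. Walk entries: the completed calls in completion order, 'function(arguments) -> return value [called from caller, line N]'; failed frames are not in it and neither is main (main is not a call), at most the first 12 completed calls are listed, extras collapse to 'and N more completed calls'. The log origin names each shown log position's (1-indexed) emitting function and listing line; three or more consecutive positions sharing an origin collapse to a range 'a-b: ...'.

Answer: the defect is in mix_signals at line 11.
Key observation: Log line 4 is where behavior first shows: 'checkpoint: 10' appears instead of 'checkpoint: 30'.
Call chain: main.
First divergence: position 4 — shown 'checkpoint: 10', intended 'checkpoint: 30'.
Intended log window:
  2: mix_signals start: n=8 cutoff=10
  3: scan_readings: 8 entries, threshold 10
  4: checkpoint: 30
Execution walk:
  scan_readings([12, 11, 3, 10, 2, 10, 11, 6], 10) -> 3  [called from mix_signals, line 9]
  mix_signals([12, 11, 3, 10, 2, 10, 11, 6], 10) -> 10  [called from main, line 17]
Log origins:
  1: emitted by main (line 16)
  2: emitted by mix_signals (line 8)
  3: emitted by scan_readings (line 2)
  4: emitted by main (line 18)
A correct fix: line 11: replace `1` with `3`.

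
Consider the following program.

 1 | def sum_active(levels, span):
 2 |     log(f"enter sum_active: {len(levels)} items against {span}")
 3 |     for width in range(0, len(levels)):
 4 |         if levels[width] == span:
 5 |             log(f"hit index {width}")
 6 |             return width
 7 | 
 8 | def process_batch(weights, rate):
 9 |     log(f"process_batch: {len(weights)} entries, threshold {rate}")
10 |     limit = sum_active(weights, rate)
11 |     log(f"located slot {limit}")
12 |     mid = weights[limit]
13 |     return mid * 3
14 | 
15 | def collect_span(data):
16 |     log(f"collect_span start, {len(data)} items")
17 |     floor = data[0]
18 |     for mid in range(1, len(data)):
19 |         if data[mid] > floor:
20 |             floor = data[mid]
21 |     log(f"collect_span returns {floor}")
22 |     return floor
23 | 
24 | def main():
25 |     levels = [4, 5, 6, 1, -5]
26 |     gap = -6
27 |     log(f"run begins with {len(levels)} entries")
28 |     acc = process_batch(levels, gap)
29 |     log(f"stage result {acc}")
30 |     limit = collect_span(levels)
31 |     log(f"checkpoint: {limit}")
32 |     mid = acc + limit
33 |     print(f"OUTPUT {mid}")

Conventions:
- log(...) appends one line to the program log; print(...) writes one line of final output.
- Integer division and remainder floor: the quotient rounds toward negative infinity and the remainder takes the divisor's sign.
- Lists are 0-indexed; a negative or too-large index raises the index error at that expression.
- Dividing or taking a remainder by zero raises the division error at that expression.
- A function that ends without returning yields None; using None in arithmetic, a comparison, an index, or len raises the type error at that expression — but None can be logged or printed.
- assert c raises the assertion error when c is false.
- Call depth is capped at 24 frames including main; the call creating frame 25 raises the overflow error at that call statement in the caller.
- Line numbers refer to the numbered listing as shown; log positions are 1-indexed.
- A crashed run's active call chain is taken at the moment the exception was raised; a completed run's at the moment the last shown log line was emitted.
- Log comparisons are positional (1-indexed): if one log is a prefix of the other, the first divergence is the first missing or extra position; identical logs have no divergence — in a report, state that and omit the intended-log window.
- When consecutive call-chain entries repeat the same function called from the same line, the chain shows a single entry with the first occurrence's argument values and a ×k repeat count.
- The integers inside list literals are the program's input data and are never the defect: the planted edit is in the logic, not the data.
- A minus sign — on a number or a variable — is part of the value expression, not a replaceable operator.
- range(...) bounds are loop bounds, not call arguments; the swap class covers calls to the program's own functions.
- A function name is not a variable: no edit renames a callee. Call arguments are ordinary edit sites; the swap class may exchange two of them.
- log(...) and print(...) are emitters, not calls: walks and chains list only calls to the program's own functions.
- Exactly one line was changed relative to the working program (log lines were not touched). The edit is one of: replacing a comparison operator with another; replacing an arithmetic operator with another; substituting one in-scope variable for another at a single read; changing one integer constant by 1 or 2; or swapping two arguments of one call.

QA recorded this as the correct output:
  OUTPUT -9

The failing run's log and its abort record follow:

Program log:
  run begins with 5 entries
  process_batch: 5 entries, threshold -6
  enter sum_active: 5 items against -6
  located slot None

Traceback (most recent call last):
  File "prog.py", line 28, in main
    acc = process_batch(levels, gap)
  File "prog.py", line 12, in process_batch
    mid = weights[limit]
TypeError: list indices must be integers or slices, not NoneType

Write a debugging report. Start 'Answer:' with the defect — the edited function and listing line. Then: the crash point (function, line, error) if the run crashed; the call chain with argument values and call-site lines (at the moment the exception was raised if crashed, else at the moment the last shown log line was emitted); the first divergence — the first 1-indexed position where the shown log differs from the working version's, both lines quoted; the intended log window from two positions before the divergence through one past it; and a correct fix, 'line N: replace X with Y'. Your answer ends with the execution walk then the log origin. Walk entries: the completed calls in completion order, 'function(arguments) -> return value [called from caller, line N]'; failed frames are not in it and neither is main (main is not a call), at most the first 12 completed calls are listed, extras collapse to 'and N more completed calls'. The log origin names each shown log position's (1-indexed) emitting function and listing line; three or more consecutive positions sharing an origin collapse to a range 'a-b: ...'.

Answer: the defect is in main at line 26.
Key observation: The earliest visible damage is log position 2 — 'process_batch: 5 entries, threshold -6' rather than the intended 'process_batch: 5 entries, threshold -5'.
Crash: process_batch, line 12, TypeError.
Call chain: main -> process_batch([4, 5, 6, 1, -5], -6) (called at line 28).
First divergence: position 2 — shown 'process_batch: 5 entries, threshold -6', intended 'process_batch: 5 entries, threshold -5'.
Intended log window:
  1: run begins with 5 entries
  2: process_batch: 5 entries, threshold -5
  3: enter sum_active: 5 items against -5
Execution walk:
  sum_active([4, 5, 6, 1, -5], -6) -> None  [called from process_batch, line 10]
Log line origins:
  1 — main, line 27
  2 — process_batch, line 9
  3 — sum_active, line 2
  4 — process_batch, line 11
A correct fix: line 26: replace `-6` with `-5`.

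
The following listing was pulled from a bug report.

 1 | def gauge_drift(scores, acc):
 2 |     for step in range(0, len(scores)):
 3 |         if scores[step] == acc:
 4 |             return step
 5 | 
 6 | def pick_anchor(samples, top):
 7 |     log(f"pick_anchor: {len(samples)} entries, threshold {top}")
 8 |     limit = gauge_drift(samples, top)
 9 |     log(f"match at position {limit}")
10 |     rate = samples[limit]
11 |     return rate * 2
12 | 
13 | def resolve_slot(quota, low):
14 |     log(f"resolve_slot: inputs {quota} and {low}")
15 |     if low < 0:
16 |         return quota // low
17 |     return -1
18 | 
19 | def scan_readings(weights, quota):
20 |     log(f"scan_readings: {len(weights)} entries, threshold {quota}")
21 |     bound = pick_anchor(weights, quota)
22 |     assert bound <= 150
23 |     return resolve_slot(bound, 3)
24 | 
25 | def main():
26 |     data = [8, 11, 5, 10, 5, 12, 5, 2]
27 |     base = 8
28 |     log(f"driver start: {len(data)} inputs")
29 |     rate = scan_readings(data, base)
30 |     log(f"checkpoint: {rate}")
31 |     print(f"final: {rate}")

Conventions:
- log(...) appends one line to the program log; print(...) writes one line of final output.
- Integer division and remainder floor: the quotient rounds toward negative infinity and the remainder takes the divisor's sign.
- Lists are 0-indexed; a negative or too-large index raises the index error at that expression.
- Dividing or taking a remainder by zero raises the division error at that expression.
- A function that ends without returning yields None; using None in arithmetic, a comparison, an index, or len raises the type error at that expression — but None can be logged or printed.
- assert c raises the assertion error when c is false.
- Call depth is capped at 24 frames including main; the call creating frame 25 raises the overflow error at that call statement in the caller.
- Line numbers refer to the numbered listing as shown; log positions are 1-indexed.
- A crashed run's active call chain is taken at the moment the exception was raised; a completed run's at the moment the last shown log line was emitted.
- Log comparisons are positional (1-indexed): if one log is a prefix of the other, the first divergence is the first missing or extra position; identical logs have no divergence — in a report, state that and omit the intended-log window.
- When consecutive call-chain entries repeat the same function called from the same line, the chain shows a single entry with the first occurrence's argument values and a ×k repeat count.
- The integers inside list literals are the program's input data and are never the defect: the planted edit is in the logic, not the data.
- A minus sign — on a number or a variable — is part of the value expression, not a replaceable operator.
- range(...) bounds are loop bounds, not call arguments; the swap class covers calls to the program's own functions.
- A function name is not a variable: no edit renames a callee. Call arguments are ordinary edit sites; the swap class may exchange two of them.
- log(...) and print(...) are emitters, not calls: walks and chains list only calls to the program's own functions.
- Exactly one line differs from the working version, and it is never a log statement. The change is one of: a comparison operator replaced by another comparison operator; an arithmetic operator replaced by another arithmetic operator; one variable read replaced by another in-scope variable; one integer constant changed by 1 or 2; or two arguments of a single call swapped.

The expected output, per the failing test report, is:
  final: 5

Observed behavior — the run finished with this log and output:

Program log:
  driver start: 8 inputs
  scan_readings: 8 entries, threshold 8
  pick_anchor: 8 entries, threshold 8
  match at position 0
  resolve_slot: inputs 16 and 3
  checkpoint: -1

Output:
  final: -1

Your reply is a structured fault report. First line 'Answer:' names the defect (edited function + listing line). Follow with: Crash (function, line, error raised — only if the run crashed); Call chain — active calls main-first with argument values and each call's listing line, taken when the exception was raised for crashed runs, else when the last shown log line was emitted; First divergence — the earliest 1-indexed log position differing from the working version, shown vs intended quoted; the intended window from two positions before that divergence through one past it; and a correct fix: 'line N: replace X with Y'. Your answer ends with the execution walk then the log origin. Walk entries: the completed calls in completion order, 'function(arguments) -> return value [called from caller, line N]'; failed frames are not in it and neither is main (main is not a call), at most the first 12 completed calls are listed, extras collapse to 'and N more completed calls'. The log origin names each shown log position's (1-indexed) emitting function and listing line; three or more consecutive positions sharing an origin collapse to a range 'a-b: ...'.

Answer: the defect is in resolve_slot at line 15.
The tell: Log line 6 is where behavior first shows: 'checkpoint: -1' appears instead of 'checkpoint: 5'.
Call chain: main.
First divergence: at position 6 the run shows 'checkpoint: -1' where the working version logs 'checkpoint: 5'.
Intended log window:
  4: match at position 0
  5: resolve_slot: inputs 16 and 3
  6: checkpoint: 5
Execution walk:
  gauge_drift([8, 11, 5, 10, 5, 12, 5, 2], 8) -> 0  [called from pick_anchor, line 8]
  pick_anchor([8, 11, 5, 10, 5, 12, 5, 2], 8) -> 16  [called from scan_readings, line 21]
  resolve_slot(16, 3) -> -1  [called from scan_readings, line 23]
  scan_readings([8, 11, 5, 10, 5, 12, 5, 2], 8) -> -1  [called from main, line 29]
Log origins:
  1: logged in main at line 28
  2: logged in scan_readings at line 20
  3: logged in pick_anchor at line 7
  4: logged in pick_anchor at line 9
  5: logged in resolve_slot at line 14
  6: logged in main at line 30
A correct fix: line 15: replace `<` with `!=`.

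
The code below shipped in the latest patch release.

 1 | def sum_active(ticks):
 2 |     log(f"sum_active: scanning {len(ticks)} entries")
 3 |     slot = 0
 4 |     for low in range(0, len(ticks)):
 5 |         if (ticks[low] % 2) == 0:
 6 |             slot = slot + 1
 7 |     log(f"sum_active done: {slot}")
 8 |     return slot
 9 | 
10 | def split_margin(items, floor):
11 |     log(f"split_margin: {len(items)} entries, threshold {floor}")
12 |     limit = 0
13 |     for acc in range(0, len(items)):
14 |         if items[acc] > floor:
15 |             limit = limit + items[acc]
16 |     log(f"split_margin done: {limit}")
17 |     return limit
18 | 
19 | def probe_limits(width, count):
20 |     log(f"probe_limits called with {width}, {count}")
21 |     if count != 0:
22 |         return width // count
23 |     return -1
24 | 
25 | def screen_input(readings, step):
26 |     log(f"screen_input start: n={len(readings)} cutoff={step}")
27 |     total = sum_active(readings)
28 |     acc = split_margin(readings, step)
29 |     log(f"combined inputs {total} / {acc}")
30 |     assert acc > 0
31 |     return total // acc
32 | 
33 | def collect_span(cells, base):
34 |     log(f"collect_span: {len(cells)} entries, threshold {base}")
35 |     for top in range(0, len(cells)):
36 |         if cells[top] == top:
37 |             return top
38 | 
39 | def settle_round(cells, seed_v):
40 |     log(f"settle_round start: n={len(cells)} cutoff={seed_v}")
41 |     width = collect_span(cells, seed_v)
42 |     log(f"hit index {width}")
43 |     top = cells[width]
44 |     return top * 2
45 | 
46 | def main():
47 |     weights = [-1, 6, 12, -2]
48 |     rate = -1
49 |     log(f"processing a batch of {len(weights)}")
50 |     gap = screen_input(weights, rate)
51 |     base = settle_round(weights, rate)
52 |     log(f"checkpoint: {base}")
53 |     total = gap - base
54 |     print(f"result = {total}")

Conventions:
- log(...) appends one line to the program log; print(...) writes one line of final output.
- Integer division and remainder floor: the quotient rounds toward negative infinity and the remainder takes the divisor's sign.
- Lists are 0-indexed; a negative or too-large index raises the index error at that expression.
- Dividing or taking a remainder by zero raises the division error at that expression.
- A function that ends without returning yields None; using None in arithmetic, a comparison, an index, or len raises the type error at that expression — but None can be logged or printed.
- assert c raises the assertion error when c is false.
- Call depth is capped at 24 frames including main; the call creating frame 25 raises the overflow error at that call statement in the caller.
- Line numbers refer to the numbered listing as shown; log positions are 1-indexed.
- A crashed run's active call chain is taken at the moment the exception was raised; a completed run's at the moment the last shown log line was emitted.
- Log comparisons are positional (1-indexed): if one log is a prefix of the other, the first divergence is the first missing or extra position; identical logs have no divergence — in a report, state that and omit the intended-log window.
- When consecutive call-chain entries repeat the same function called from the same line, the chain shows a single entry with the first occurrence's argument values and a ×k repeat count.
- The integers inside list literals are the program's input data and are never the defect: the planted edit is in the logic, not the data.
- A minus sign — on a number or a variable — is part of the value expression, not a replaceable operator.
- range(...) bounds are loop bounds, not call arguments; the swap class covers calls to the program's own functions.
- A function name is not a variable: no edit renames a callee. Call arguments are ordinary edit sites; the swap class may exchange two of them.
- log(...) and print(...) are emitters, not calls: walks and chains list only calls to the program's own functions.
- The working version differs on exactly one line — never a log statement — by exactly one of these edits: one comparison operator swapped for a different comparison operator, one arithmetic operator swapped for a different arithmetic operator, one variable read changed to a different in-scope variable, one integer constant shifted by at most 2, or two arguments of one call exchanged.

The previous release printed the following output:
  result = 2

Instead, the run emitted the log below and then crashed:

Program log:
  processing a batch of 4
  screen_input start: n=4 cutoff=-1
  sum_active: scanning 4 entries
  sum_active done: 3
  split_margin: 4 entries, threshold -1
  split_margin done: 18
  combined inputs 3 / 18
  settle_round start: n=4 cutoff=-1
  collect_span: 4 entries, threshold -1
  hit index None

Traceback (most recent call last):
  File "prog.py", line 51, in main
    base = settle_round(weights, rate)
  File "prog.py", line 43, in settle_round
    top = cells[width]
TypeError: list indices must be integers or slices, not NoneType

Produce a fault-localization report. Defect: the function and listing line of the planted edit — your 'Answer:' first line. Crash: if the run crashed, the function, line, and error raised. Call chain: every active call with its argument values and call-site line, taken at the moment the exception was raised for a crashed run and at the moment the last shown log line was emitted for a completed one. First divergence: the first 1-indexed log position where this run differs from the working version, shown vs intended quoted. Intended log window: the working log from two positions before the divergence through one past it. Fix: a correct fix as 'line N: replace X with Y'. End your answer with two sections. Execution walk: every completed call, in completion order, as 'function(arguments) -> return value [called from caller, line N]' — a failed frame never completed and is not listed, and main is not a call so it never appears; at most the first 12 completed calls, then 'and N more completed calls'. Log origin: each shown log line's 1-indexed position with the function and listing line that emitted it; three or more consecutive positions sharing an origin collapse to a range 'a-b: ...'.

Answer: the defect is in collect_span at line 36.
Key observation: At log position 10 the runs split — shown 'hit index None', but the working version logs 'hit index 0'.
Crash: settle_round, line 43, TypeError.
Call chain: main -> settle_round([-1, 6, 12, -2], -1) (called at line 51).
First divergence: position 10 — shown 'hit index None', intended 'hit index 0'.
Intended log window:
  8: settle_round start: n=4 cutoff=-1
  9: collect_span: 4 entries, threshold -1
  10: hit index 0
  11: checkpoint: -2
Execution walk:
  sum_active([-1, 6, 12, -2]) -> 3  [called from screen_input, line 27]
  split_margin([-1, 6, 12, -2], -1) -> 18  [called from screen_input, line 28]
  screen_input([-1, 6, 12, -2], -1) -> 0  [called from main, line 50]
  collect_span([-1, 6, 12, -2], -1) -> None  [called from settle_round, line 41]
Log origins:
  1: emitted by main (line 49)
  2: emitted by screen_input (line 26)
  3: emitted by sum_active (line 2)
  4: emitted by sum_active (line 7)
  5: emitted by split_margin (line 11)
  6: emitted by split_margin (line 16)
  7: emitted by screen_input (line 29)
  8: emitted by settle_round (line 40)
  9: emitted by collect_span (line 34)
  10: emitted by settle_round (line 42)
A correct fix: line 36: replace `cells[top] == top` with `cells[top] == base`.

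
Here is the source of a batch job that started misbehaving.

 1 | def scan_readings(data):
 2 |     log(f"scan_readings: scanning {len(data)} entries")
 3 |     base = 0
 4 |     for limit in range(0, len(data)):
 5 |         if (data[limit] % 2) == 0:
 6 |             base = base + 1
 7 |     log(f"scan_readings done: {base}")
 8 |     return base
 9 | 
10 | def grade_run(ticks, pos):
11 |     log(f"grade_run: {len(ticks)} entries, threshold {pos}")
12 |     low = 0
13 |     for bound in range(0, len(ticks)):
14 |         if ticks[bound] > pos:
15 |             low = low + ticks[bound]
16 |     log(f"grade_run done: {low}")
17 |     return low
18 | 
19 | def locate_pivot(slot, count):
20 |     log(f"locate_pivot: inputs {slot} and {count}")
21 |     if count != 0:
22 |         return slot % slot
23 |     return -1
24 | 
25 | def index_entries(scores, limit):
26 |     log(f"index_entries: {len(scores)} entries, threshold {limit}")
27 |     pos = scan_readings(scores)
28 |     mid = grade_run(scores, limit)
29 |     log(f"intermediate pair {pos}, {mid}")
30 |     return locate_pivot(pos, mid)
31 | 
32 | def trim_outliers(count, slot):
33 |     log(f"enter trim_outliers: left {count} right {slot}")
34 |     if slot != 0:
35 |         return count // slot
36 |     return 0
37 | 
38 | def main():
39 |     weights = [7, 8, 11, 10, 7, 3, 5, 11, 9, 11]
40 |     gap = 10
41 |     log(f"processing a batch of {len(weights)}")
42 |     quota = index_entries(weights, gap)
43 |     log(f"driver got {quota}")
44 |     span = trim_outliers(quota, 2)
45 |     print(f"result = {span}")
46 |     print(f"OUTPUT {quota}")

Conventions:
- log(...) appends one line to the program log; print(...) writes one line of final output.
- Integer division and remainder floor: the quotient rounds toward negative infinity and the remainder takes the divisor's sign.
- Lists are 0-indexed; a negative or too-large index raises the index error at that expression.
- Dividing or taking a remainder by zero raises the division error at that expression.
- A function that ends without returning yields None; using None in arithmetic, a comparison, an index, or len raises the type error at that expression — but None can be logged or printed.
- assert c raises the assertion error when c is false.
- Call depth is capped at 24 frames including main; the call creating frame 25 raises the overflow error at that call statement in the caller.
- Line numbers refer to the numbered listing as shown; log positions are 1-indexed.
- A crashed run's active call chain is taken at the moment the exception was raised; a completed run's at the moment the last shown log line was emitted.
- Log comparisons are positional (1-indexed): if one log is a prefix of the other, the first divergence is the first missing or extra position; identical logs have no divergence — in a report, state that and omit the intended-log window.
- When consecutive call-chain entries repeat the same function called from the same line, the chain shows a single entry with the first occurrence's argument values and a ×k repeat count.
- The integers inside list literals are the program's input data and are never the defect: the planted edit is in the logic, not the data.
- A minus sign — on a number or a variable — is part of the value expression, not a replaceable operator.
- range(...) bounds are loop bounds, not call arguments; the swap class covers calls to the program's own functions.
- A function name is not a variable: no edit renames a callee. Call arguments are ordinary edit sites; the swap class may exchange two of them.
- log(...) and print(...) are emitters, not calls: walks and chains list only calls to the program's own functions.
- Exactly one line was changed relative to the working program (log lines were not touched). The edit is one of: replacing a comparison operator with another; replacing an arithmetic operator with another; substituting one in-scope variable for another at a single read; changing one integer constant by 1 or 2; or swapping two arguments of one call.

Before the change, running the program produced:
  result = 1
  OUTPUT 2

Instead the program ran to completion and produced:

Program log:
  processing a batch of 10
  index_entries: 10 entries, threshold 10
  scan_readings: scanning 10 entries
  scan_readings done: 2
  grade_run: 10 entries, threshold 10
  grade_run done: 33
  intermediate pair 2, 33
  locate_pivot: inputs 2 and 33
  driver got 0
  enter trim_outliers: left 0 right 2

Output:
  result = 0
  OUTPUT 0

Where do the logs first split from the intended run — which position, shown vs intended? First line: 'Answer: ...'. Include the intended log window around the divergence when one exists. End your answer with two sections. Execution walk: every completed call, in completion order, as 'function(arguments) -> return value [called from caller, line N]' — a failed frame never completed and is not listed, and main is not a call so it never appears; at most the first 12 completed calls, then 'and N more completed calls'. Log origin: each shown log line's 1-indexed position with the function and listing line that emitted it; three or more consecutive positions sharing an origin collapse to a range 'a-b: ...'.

Answer: position 9; shown 'driver got 0' vs intended 'driver got 2'.
Intended log window:
  7: intermediate pair 2, 33
  8: locate_pivot: inputs 2 and 33
  9: driver got 2
  10: enter trim_outliers: left 2 right 2
Execution walk:
  scan_readings([7, 8, 11, 10, 7, 3, 5, 11, 9, 11]) -> 2  [called from index_entries, line 27]
  grade_run([7, 8, 11, 10, 7, 3, 5, 11, 9, 11], 10) -> 33  [called from index_entries, line 28]
  locate_pivot(2, 33) -> 0  [called from index_entries, line 30]
  index_entries([7, 8, 11, 10, 7, 3, 5, 11, 9, 11], 10) -> 0  [called from main, line 42]
  trim_outliers(0, 2) -> 0  [called from main, line 44]
Log line origins:
  1: emitted by main (line 41)
  2: emitted by index_entries (line 26)
  3: emitted by scan_readings (line 2)
  4: emitted by scan_readings (line 7)
  5: emitted by grade_run (line 11)
  6: emitted by grade_run (line 16)
  7: emitted by index_entries (line 29)
  8: emitted by locate_pivot (line 20)
  9: emitted by main (line 43)
  10: emitted by trim_outliers (line 33)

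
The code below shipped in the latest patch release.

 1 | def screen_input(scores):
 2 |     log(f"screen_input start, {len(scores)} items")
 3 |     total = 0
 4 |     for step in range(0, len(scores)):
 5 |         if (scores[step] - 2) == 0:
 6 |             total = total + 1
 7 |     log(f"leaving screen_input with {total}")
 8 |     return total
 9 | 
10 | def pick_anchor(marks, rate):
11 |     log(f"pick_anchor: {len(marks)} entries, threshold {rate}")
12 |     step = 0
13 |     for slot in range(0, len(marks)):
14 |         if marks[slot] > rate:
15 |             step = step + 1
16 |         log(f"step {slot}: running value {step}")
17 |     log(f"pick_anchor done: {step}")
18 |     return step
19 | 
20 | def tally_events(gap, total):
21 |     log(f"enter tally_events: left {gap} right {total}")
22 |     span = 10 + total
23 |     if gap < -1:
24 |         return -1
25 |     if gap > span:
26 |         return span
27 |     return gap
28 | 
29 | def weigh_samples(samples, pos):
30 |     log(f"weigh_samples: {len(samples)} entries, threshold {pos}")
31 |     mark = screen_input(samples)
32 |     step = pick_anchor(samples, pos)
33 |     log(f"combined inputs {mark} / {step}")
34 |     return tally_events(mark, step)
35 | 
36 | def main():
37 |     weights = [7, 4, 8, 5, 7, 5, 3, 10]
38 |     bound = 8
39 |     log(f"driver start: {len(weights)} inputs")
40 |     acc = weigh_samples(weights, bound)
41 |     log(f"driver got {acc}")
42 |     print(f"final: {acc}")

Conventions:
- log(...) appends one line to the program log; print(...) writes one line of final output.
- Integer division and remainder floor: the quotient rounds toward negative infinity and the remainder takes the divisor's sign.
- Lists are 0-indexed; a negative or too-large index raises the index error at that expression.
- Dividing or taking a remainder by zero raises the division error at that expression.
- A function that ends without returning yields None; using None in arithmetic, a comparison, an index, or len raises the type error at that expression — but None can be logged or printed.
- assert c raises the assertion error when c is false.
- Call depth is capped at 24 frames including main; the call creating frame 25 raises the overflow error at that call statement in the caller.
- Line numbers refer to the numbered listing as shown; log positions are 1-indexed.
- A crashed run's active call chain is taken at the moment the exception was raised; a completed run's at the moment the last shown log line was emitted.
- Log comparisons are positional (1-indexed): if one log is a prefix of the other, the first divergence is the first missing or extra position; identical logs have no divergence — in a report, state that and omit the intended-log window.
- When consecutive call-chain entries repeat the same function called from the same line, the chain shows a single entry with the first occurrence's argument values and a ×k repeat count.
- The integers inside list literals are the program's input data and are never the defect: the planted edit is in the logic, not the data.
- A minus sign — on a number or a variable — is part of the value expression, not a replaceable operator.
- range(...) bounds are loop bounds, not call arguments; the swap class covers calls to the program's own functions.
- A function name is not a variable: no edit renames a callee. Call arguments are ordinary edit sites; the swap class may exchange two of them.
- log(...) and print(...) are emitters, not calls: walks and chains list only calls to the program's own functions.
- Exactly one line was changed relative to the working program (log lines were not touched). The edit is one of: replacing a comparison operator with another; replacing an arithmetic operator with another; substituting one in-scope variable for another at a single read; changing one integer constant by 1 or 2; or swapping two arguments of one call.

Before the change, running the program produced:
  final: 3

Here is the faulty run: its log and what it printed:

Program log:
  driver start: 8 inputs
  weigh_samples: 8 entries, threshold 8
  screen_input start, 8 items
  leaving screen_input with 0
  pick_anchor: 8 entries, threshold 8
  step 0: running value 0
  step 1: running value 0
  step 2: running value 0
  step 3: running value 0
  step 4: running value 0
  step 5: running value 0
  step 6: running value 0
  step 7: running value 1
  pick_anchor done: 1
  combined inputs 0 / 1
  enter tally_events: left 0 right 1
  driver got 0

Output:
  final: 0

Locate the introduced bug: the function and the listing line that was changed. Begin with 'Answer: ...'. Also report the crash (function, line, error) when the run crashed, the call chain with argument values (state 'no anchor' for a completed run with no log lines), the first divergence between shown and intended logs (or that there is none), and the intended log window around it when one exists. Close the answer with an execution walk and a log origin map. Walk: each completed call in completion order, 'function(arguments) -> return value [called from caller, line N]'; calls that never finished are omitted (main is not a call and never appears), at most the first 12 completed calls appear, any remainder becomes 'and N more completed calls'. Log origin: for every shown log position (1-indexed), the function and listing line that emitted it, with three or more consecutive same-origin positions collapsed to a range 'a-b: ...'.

Answer: the defect is in screen_input at line 5.
Key observation: The log first diverges at position 4: the faulty run prints 'leaving screen_input with 0' where the working version prints 'leaving screen_input with 3'.
Call chain: main.
First divergence: position 4 — the shown line 'leaving screen_input with 0' should read 'leaving screen_input with 3'.
Intended log window:
  2: weigh_samples: 8 entries, threshold 8
  3: screen_input start, 8 items
  4: leaving screen_input with 3
  5: pick_anchor: 8 entries, threshold 8
Execution walk:
  screen_input([7, 4, 8, 5, 7, 5, 3, 10]) -> 0  [called from weigh_samples, line 31]
  pick_anchor([7, 4, 8, 5, 7, 5, 3, 10], 8) -> 1  [called from weigh_samples, line 32]
  tally_events(0, 1) -> 0  [called from weigh_samples, line 34]
  weigh_samples([7, 4, 8, 5, 7, 5, 3, 10], 8) -> 0  [called from main, line 40]
Log origins:
  1: logged in main at line 39
  2: logged in weigh_samples at line 30
  3: logged in screen_input at line 2
  4: logged in screen_input at line 7
  5: logged in pick_anchor at line 11
  6-13: logged in pick_anchor at line 16
  14: logged in pick_anchor at line 17
  15: logged in weigh_samples at line 33
  16: logged in tally_events at line 21
  17: logged in main at line 41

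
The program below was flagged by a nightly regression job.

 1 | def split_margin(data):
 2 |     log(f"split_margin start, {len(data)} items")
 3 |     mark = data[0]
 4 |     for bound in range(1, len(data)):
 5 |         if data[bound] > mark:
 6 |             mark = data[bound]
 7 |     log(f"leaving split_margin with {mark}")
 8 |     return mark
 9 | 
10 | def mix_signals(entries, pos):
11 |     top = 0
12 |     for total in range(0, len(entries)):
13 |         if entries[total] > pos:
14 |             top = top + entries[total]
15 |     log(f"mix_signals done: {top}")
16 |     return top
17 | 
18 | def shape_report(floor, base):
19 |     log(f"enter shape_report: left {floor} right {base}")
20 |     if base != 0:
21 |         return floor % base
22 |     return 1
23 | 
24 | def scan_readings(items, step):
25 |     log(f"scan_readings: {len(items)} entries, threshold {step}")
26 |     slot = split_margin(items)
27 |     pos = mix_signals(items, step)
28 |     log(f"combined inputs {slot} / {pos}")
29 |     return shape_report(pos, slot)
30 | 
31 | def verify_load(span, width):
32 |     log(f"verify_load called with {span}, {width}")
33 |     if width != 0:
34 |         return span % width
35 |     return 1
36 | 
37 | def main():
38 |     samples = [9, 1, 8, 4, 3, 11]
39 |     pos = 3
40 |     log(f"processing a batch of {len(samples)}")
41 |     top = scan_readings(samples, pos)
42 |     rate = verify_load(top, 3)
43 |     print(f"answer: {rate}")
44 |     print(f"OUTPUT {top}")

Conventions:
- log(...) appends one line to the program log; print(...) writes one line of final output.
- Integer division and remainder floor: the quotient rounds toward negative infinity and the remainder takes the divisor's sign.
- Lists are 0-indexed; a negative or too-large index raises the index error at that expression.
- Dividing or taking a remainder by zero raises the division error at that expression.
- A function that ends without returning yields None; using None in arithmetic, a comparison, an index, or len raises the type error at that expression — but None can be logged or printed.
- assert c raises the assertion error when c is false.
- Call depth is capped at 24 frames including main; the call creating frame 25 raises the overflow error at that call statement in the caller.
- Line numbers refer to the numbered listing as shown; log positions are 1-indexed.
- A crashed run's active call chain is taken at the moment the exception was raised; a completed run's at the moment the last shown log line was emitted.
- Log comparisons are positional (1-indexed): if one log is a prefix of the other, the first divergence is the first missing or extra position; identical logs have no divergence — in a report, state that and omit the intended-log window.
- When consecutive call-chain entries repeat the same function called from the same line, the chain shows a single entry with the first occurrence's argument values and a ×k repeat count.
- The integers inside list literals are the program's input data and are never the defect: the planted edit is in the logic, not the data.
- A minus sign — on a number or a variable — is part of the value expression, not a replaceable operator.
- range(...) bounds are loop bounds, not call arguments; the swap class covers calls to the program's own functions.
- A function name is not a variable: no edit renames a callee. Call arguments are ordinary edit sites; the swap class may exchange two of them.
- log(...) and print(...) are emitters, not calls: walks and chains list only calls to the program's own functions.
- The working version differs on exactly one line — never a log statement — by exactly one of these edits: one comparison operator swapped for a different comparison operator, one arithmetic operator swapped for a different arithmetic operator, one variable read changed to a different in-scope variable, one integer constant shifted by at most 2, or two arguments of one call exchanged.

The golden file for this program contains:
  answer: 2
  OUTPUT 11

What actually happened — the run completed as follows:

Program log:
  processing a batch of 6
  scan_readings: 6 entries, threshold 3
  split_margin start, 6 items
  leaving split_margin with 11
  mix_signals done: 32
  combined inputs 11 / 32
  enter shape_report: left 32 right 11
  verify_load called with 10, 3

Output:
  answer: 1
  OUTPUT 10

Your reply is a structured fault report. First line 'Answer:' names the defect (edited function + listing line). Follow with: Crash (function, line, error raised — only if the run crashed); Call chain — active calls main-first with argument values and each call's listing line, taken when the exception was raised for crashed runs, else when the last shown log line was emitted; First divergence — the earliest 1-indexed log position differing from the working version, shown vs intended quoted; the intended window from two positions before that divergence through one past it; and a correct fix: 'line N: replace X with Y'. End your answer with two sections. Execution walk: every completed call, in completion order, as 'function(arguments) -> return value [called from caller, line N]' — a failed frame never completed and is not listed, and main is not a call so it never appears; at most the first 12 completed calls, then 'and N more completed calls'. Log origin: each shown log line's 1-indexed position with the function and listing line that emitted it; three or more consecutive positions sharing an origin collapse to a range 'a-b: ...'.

Answer: the defect is in scan_readings at line 29.
Key fact: Everything matches until log position 7, which reads 'enter shape_report: left 32 right 11' in place of 'enter shape_report: left 11 right 32'.
Call chain: main -> verify_load(10, 3) (called at line 42).
First divergence: position 7; shown 'enter shape_report: left 32 right 11' vs intended 'enter shape_report: left 11 right 32'.
Intended log window:
  5: mix_signals done: 32
  6: combined inputs 11 / 32
  7: enter shape_report: left 11 right 32
  8: verify_load called with 11, 3
Execution walk:
  split_margin([9, 1, 8, 4, 3, 11]) -> 11  [called from scan_readings, line 26]
  mix_signals([9, 1, 8, 4, 3, 11], 3) -> 32  [called from scan_readings, line 27]
  shape_report(32, 11) -> 10  [called from scan_readings, line 29]
  scan_readings([9, 1, 8, 4, 3, 11], 3) -> 10  [called from main, line 41]
  verify_load(10, 3) -> 1  [called from main, line 42]
Log line origins:
  1: logged in main at line 40
  2: logged in scan_readings at line 25
  3: logged in split_margin at line 2
  4: logged in split_margin at line 7
  5: logged in mix_signals at line 15
  6: logged in scan_readings at line 28
  7: logged in shape_report at line 19
  8: logged in verify_load at line 32
A correct fix: line 29: replace `shape_report(pos, slot)` with `shape_report(slot, pos)`.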